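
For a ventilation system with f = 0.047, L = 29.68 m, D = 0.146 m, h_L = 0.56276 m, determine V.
Formula: h_L = f \frac{L}{D} \frac{V^2}{2g}
Substituting knowns: 0.56276 = 0.047·(29.68/0.146)·V²/(2·9.81)
Solving for V: V = √(0.56276·2·9.81/(0.047·(29.68/0.146))) = 1.075 m/s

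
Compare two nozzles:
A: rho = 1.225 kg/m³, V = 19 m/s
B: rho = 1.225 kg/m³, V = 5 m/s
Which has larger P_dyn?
P_dyn(A) = 0.2211 kPa, P_dyn(B) = 0.01531 kPa. Answer: A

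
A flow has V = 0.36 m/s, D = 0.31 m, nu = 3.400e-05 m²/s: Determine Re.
Formula: Re = \frac{V D}{\nu}
Re = 0.36·0.31/3.400e-05 = 3282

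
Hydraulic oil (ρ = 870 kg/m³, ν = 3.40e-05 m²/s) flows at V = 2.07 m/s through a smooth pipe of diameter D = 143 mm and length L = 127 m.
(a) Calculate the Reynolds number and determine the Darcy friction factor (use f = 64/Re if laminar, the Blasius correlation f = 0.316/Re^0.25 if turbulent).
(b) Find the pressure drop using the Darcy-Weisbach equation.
(a) Re = V·D/ν = 2.07·0.143/3.40e-05 = 8706.2 → turbulent (Re > 4000); f = 0.316/Re^0.25 = 0.316/8706.2^0.25 = 0.032714
(b) Darcy-Weisbach: ΔP = f·(L/D)·½ρV²/1000 = 0.032714·(127/0.143)·½·870·2.07²/1000 = 54.15 kPa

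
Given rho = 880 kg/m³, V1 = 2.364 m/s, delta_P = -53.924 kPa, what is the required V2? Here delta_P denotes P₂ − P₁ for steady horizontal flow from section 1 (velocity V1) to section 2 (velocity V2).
Formula: \Delta P = \frac{1}{2} \rho (V_1^2 - V_2^2)
Substituting knowns: -53.924 = 0.5·880·(2.364² − V2²)/1000
Solving for V2: V2 = √(2.364² − 2·(-53.924·1000)/880) = 11.32 m/s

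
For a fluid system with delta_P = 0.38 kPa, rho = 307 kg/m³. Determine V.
Formula: V = \sqrt{\frac{2 \Delta P}{\rho}}
V = √(2·(0.38·1000)/307) = 1.573 m/s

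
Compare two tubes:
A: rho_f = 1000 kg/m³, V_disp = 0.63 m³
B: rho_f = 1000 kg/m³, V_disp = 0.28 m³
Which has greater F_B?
F_B(A) = 6180 N, F_B(B) = 2747 N. Answer: A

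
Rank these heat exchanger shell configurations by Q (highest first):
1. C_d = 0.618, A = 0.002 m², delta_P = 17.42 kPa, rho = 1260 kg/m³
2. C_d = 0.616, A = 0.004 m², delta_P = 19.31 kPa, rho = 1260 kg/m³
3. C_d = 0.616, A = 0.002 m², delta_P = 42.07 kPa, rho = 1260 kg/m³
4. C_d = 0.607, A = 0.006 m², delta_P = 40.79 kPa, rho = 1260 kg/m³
Case 1: Q = 6.499 L/s
Case 2: Q = 13.64 L/s
Case 3: Q = 10.07 L/s
Case 4: Q = 29.31 L/s
Ranking (highest first): 4, 2, 3, 1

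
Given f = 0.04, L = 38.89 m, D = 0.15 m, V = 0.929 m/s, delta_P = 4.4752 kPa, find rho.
Formula: \Delta P = f \frac{L}{D} \frac{\rho V^2}{2}
Substituting knowns: 4.4752 = 0.04·(38.89/0.15)·0.5·rho·0.929²/1000
Solving for rho: rho = (4.4752·1000)/(0.04·(38.89/0.15)·0.5·0.929²) = 1000 kg/m³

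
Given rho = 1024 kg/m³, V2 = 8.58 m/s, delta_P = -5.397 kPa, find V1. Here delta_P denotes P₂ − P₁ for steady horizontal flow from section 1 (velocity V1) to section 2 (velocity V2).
Formula: \Delta P = \frac{1}{2} \rho (V_1^2 - V_2^2)
Substituting knowns: -5.397 = 0.5·1024·(V1² − 8.58²)/1000
Solving for V1: V1 = √(8.58² + 2·(-5.397·1000)/1024) = 7.942 m/s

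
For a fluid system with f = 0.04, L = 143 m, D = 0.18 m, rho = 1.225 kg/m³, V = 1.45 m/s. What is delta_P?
Formula: \Delta P = f \frac{L}{D} \frac{\rho V^2}{2}
delta_P = 0.04·(143/0.18)·0.5·1.225·1.45²/1000 = 0.04092 kPa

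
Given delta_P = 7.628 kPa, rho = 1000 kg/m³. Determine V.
Formula: V = \sqrt{\frac{2 \Delta P}{\rho}}
V = √(2·(7.628·1000)/1000) = 3.906 m/s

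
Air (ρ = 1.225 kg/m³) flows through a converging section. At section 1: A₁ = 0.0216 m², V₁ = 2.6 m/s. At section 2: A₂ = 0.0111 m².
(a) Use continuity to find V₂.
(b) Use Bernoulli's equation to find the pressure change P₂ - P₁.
(a) Continuity: A₁V₁=A₂V₂ -> V₂=A₁V₁/A₂=0.0216*2.6/0.0111=5.06 m/s
(b) Bernoulli: P₂-P₁=0.5*rho*(V₁^2-V₂^2)/1000=0.5*1.225*(2.6^2-5.06^2)/1000=-0.01154 kPa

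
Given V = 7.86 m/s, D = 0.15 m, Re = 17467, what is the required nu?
Formula: Re = \frac{V D}{\nu}
Substituting knowns: 17467 = 7.86·0.15/nu
Solving for nu: nu = 7.86·0.15/17467 = 6.750e-05 m²/s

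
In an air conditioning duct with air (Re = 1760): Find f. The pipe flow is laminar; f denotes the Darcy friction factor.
Formula: f = \frac{64}{Re}
f = 64/1760 = 0.03636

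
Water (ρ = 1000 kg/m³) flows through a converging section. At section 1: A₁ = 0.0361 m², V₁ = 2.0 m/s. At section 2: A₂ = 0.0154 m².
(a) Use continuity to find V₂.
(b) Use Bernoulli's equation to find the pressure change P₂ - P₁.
(a) Continuity: A₁V₁=A₂V₂ -> V₂=A₁V₁/A₂=0.0361*2.0/0.0154=4.69 m/s
(b) Bernoulli: P₂-P₁=0.5*rho*(V₁^2-V₂^2)/1000=0.5*1000*(2.0^2-4.69^2)/1000=-8.998 kPa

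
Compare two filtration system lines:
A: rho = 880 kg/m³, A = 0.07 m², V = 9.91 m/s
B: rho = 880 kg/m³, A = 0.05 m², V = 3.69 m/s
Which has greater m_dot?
m_dot(A) = 610.5 kg/s, m_dot(B) = 162.4 kg/s. Answer: A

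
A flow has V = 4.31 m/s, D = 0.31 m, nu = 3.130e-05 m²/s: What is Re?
Formula: Re = \frac{V D}{\nu}
Re = 4.31·0.31/3.130e-05 = 42687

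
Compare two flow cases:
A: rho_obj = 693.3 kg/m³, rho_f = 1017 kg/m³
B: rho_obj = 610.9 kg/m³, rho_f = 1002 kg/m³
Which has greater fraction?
fraction(A) = 0.6817, fraction(B) = 0.6097. Answer: A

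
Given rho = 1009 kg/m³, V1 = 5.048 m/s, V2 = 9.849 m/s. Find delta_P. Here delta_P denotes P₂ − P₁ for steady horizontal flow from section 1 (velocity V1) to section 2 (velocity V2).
Formula: \Delta P = \frac{1}{2} \rho (V_1^2 - V_2^2)
delta_P = 0.5·1009·(5.048² − 9.849²)/1000 = -36.08 kPa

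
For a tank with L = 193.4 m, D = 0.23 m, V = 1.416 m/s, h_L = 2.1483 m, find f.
Formula: h_L = f \frac{L}{D} \frac{V^2}{2g}
Substituting knowns: 2.1483 = f·(193.4/0.23)·1.416²/(2·9.81)
Solving for f: f = 2.1483·2·9.81/((193.4/0.23)·1.416²) = 0.025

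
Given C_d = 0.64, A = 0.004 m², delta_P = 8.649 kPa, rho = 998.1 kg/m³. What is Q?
Formula: Q = C_d A \sqrt{\frac{2 \Delta P}{\rho}}
Q = 0.64·0.004·√(2·(8.649·1000)/998.1)·1000 = 10.66 L/s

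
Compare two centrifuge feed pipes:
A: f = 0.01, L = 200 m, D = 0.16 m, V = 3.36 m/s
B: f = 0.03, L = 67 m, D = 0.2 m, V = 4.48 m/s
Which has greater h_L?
h_L(A) = 7.193 m, h_L(B) = 10.28 m. Answer: B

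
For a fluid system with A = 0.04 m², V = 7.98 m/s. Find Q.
Formula: Q = A V
Q = 0.04·7.98·1000 = 319.2 L/s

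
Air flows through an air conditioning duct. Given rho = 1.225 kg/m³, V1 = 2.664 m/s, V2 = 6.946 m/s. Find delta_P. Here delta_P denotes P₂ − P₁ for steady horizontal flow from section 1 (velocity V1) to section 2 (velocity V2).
Formula: \Delta P = \frac{1}{2} \rho (V_1^2 - V_2^2)
delta_P = 0.5·1.225·(2.664² − 6.946²)/1000 = -0.0252 kPa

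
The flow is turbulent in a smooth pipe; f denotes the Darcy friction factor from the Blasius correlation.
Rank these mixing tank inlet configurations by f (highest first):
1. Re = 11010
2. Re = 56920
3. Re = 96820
Case 1: f = 0.03085
Case 2: f = 0.02046
Case 3: f = 0.01791
Ranking (highest first): 1, 2, 3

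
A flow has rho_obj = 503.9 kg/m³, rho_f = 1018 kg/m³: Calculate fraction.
Formula: f_{sub} = \frac{\rho_{obj}}{\rho_f}
fraction = 503.9/1018 = 0.495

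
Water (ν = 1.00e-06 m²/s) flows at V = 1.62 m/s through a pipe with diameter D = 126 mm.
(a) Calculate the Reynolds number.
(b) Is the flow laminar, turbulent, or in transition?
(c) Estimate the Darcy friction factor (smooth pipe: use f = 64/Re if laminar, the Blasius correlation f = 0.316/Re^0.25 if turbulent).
(a) Re = V·D/ν = 1.62·0.126/1.00e-06 = 204120
(b) Flow regime: turbulent (Re > 4000)
(c) Friction factor: f = 0.316/Re^0.25 = 0.316/204120^0.25 = 0.01487 (Blasius is strictly valid for Re ≲ 1e5; used here as the smooth-pipe estimate the problem specifies)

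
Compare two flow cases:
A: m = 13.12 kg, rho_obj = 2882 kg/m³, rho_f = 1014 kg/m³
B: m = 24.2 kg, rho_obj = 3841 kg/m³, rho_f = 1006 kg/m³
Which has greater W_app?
W_app(A) = 83.42 N, W_app(B) = 175.2 N. Answer: B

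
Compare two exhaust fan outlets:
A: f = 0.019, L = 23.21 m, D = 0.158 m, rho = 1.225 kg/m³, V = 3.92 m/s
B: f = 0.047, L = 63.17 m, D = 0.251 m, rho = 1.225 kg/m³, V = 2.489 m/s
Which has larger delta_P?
delta_P(A) = 0.02627 kPa, delta_P(B) = 0.04488 kPa. Answer: B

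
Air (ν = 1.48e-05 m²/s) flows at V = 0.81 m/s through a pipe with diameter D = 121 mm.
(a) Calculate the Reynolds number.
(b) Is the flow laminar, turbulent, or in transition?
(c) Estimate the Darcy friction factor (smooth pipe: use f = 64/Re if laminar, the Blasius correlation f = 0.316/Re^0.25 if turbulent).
(a) Re = V·D/ν = 0.81·0.121/1.48e-05 = 6622.3
(b) Flow regime: turbulent (Re > 4000)
(c) Friction factor: f = 0.316/Re^0.25 = 0.316/6622.3^0.25 = 0.03503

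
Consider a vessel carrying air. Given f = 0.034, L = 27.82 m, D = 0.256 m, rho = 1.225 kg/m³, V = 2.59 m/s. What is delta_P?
Formula: \Delta P = f \frac{L}{D} \frac{\rho V^2}{2}
delta_P = 0.034·(27.82/0.256)·0.5·1.225·2.59²/1000 = 0.01518 kPa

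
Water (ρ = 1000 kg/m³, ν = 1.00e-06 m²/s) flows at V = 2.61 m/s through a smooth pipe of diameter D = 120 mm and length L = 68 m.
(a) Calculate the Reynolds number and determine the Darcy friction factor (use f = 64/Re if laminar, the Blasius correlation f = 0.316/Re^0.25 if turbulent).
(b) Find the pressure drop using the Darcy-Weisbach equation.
(a) Re = V·D/ν = 2.61·0.12/1.00e-06 = 313200 → turbulent (Re > 4000); f = 0.316/Re^0.25 = 0.316/313200^0.25 = 0.013358 (Blasius is strictly valid for Re ≲ 1e5; used here as the smooth-pipe estimate the problem specifies)
(b) Darcy-Weisbach: ΔP = f·(L/D)·½ρV²/1000 = 0.013358·(68/0.120)·½·1000·2.61²/1000 = 25.78 kPa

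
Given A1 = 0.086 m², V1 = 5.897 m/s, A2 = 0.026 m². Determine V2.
Formula: V_2 = \frac{A_1 V_1}{A_2}
V2 = 0.086·5.897/0.026 = 19.51 m/s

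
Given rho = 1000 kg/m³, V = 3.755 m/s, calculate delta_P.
Formula: V = \sqrt{\frac{2 \Delta P}{\rho}}
Substituting knowns: 3.755 = √(2·(delta_P·1000)/1000)
Solving for delta_P: delta_P = 3.755²·1000/2/1000 = 7.05 kPa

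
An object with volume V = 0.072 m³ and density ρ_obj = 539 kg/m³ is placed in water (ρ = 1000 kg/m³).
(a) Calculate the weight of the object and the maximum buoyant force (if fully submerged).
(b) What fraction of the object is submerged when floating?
(a) W=rho_obj*g*V=539*9.81*0.072=380.7 N; F_B(max)=rho*g*V=1000*9.81*0.072=706.3 N
(b) Floating fraction=rho_obj/rho=539/1000=0.539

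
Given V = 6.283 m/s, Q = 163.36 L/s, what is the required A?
Formula: Q = A V
Substituting knowns: 163.36 = A·6.283·1000
Solving for A: A = (163.36/1000)/6.283 = 0.026 m²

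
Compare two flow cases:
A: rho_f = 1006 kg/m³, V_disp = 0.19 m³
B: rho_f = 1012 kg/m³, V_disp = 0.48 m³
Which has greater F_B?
F_B(A) = 1875 N, F_B(B) = 4765 N. Answer: B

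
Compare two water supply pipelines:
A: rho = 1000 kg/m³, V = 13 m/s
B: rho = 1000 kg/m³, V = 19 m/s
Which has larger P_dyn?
P_dyn(A) = 84.5 kPa, P_dyn(B) = 180.5 kPa. Answer: B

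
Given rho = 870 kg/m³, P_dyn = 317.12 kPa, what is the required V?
Formula: P_{dyn} = \frac{1}{2} \rho V^2
Substituting knowns: 317.12 = 0.5·870·V²/1000
Solving for V: V = √(2·(317.12·1000)/870) = 27 m/s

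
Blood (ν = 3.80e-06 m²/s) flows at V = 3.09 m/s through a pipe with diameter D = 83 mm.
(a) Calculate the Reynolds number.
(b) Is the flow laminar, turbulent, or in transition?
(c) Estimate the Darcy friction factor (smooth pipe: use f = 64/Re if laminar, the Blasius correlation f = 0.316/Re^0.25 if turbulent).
(a) Re = V·D/ν = 3.09·0.083/3.80e-06 = 67492
(b) Flow regime: turbulent (Re > 4000)
(c) Friction factor: f = 0.316/Re^0.25 = 0.316/67492^0.25 = 0.01961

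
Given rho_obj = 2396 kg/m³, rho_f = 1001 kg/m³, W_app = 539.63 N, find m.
Formula: W_{app} = mg\left(1 - \frac{\rho_f}{\rho_{obj}}\right)
Substituting knowns: 539.63 = m·9.81·(1 − 1001/2396)
Solving for m: m = 539.63/(9.81·(1 − 1001/2396)) = 94.48 kg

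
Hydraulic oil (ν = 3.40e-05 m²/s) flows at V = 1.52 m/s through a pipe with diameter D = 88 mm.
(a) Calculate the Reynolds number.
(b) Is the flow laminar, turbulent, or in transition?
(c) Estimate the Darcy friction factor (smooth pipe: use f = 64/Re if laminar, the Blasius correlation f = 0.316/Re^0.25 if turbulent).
(a) Re = V·D/ν = 1.52·0.088/3.40e-05 = 3934.1
(b) Flow regime: transition (2300 ≤ Re ≤ 4000)
(c) Friction factor: f ≈ 0.04 (transitional regime, no simple correlation)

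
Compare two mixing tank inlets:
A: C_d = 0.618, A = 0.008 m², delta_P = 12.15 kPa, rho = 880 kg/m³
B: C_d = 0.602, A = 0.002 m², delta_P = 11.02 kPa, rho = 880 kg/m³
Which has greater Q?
Q(A) = 25.98 L/s, Q(B) = 6.025 L/s. Answer: A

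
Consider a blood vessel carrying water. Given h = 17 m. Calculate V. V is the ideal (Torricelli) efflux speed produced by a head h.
Formula: V = \sqrt{2 g h}
V = √(2·9.81·17) = 18.26 m/s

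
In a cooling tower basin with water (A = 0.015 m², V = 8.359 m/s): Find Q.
Formula: Q = A V
Q = 0.015·8.359·1000 = 125.4 L/s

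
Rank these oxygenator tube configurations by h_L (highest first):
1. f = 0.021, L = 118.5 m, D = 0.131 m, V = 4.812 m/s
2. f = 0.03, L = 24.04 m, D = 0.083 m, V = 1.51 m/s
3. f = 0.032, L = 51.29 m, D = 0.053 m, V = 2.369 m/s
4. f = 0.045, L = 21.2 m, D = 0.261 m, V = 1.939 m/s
Case 1: h_L = 22.42 m
Case 2: h_L = 1.01 m
Case 3: h_L = 8.858 m
Case 4: h_L = 0.7004 m
Ranking (highest first): 1, 3, 2, 4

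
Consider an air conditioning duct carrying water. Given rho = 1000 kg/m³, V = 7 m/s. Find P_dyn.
Formula: P_{dyn} = \frac{1}{2} \rho V^2
P_dyn = 0.5·1000·7²/1000 = 24.5 kPa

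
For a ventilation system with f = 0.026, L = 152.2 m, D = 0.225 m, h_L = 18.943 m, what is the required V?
Formula: h_L = f \frac{L}{D} \frac{V^2}{2g}
Substituting knowns: 18.943 = 0.026·(152.2/0.225)·V²/(2·9.81)
Solving for V: V = √(18.943·2·9.81/(0.026·(152.2/0.225))) = 4.597 m/s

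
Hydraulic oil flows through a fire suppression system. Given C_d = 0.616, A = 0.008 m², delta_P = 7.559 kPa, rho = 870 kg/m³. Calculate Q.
Formula: Q = C_d A \sqrt{\frac{2 \Delta P}{\rho}}
Q = 0.616·0.008·√(2·(7.559·1000)/870)·1000 = 20.54 L/s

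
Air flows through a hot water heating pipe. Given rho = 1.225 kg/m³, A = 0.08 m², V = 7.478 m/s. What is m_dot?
Formula: \dot{m} = \rho A V
m_dot = 1.225·0.08·7.478 = 0.7328 kg/s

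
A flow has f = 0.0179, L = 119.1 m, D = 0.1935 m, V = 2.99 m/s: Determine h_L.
Formula: h_L = f \frac{L}{D} \frac{V^2}{2g}
h_L = 0.0179·(119.1/0.1935)·2.99²/(2·9.81) = 5.02 m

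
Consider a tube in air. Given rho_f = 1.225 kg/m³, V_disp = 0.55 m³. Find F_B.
Formula: F_B = \rho_f g V_{disp}
F_B = 1.225·9.81·0.55 = 6.609 N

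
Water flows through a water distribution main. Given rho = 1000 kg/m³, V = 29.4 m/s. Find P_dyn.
Formula: P_{dyn} = \frac{1}{2} \rho V^2
P_dyn = 0.5·1000·29.4²/1000 = 432.2 kPa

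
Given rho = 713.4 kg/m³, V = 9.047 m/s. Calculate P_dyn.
Formula: P_{dyn} = \frac{1}{2} \rho V^2
P_dyn = 0.5·713.4·9.047²/1000 = 29.2 kPa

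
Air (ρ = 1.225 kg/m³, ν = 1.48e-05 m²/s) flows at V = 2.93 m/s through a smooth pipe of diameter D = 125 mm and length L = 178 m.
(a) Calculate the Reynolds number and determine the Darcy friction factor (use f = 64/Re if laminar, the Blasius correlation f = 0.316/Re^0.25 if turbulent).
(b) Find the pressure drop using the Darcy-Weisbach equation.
(a) Re = V·D/ν = 2.93·0.125/1.48e-05 = 24747 → turbulent (Re > 4000); f = 0.316/Re^0.25 = 0.316/24747^0.25 = 0.025195
(b) Darcy-Weisbach: ΔP = f·(L/D)·½ρV²/1000 = 0.025195·(178/0.125)·½·1.225·2.93²/1000 = 0.1887 kPa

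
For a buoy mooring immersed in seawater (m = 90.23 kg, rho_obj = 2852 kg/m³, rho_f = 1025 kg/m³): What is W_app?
Formula: W_{app} = mg\left(1 - \frac{\rho_f}{\rho_{obj}}\right)
W_app = 90.23·9.81·(1 − 1025/2852) = 567 N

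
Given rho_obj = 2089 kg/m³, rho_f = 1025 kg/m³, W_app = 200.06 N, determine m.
Formula: W_{app} = mg\left(1 - \frac{\rho_f}{\rho_{obj}}\right)
Substituting knowns: 200.06 = m·9.81·(1 − 1025/2089)
Solving for m: m = 200.06/(9.81·(1 − 1025/2089)) = 40.04 kg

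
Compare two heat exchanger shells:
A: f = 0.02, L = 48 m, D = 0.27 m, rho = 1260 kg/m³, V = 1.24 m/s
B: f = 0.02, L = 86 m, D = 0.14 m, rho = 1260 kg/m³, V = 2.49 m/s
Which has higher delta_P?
delta_P(A) = 3.444 kPa, delta_P(B) = 47.99 kPa. Answer: B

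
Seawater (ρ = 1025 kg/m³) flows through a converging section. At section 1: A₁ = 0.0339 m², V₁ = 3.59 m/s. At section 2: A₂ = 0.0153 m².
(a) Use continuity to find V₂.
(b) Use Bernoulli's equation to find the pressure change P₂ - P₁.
(a) Continuity: A₁V₁=A₂V₂ -> V₂=A₁V₁/A₂=0.0339*3.59/0.0153=7.95 m/s
(b) Bernoulli: P₂-P₁=0.5*rho*(V₁^2-V₂^2)/1000=0.5*1025*(3.59^2-7.95^2)/1000=-25.79 kPa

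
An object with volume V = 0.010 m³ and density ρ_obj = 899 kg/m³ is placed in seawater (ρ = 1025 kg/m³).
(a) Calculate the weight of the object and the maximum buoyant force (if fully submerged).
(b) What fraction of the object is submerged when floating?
(a) W=rho_obj*g*V=899*9.81*0.010=88.2 N; F_B(max)=rho*g*V=1025*9.81*0.010=100.6 N
(b) Floating fraction=rho_obj/rho=899/1025=0.877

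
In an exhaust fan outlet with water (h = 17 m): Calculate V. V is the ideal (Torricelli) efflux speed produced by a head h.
Formula: V = \sqrt{2 g h}
V = √(2·9.81·17) = 18.26 m/s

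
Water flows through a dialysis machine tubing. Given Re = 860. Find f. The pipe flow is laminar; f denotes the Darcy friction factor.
Formula: f = \frac{64}{Re}
f = 64/860 = 0.07442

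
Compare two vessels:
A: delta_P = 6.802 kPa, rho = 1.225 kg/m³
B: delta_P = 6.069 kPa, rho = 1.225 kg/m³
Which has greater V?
V(A) = 105.4 m/s, V(B) = 99.54 m/s. Answer: A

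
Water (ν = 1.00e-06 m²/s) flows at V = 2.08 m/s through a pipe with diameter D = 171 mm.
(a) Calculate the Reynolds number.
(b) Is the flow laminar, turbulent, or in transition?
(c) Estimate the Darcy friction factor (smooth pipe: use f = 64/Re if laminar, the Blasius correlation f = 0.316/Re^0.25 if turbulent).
(a) Re = V·D/ν = 2.08·0.171/1.00e-06 = 355680
(b) Flow regime: turbulent (Re > 4000)
(c) Friction factor: f = 0.316/Re^0.25 = 0.316/355680^0.25 = 0.01294 (Blasius is strictly valid for Re ≲ 1e5; used here as the smooth-pipe estimate the problem specifies)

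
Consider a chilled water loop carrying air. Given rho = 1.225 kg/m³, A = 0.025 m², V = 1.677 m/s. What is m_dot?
Formula: \dot{m} = \rho A V
m_dot = 1.225·0.025·1.677 = 0.05136 kg/s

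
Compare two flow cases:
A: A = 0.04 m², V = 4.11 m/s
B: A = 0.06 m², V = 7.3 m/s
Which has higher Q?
Q(A) = 164.4 L/s, Q(B) = 438 L/s. Answer: B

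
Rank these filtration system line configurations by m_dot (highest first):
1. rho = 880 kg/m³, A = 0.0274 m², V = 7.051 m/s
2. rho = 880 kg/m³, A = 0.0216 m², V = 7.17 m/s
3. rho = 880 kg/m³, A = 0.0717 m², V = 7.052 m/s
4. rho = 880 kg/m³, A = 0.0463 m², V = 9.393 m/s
Case 1: m_dot = 170 kg/s
Case 2: m_dot = 136.3 kg/s
Case 3: m_dot = 445 kg/s
Case 4: m_dot = 382.7 kg/s
Ranking (highest first): 3, 4, 1, 2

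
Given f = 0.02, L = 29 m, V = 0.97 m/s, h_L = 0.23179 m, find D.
Formula: h_L = f \frac{L}{D} \frac{V^2}{2g}
Substituting knowns: 0.23179 = 0.02·(29/D)·0.97²/(2·9.81)
Solving for D: D = 0.02·29·0.97²/(2·9.81·0.23179) = 0.12 m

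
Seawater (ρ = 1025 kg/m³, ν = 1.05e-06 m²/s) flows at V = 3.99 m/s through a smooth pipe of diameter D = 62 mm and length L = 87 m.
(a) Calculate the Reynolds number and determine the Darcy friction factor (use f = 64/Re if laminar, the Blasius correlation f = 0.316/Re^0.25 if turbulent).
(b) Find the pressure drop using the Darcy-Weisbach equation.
(a) Re = V·D/ν = 3.99·0.062/1.05e-06 = 235600 → turbulent (Re > 4000); f = 0.316/Re^0.25 = 0.316/235600^0.25 = 0.014343 (Blasius is strictly valid for Re ≲ 1e5; used here as the smooth-pipe estimate the problem specifies)
(b) Darcy-Weisbach: ΔP = f·(L/D)·½ρV²/1000 = 0.014343·(87/0.062)·½·1025·3.99²/1000 = 164.2 kPa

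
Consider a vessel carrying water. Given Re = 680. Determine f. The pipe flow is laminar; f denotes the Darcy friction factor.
Formula: f = \frac{64}{Re}
f = 64/680 = 0.09412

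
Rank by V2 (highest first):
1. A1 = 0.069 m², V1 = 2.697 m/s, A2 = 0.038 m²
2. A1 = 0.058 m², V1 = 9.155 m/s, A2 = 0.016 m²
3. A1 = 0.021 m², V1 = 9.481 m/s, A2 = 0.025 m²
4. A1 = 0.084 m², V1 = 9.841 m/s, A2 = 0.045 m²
Case 1: V2 = 4.897 m/s
Case 2: V2 = 33.19 m/s
Case 3: V2 = 7.964 m/s
Case 4: V2 = 18.37 m/s
Ranking (highest first): 2, 4, 3, 1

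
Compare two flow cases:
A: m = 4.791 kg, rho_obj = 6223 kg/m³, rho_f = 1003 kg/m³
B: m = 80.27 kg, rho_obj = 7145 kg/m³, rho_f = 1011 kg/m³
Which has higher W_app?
W_app(A) = 39.42 N, W_app(B) = 676 N. Answer: B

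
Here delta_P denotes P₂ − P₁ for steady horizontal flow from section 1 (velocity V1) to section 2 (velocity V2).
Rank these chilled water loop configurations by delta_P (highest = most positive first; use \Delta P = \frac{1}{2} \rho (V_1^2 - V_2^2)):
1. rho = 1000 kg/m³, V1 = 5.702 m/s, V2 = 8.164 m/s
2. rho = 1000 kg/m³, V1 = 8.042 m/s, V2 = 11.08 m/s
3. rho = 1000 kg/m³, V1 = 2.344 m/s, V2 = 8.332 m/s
Case 1: delta_P = -17.07 kPa
Case 2: delta_P = -29.05 kPa
Case 3: delta_P = -31.96 kPa
Ranking (highest first): 1, 2, 3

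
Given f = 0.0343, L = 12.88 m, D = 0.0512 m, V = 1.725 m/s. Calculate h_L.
Formula: h_L = f \frac{L}{D} \frac{V^2}{2g}
h_L = 0.0343·(12.88/0.0512)·1.725²/(2·9.81) = 1.309 m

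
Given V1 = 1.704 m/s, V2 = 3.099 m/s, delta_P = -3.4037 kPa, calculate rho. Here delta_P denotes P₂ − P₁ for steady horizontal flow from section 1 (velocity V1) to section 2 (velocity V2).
Formula: \Delta P = \frac{1}{2} \rho (V_1^2 - V_2^2)
Substituting knowns: -3.4037 = 0.5·rho·(1.704² − 3.099²)/1000
Solving for rho: rho = 2·(-3.4037·1000)/(1.704² − 3.099²) = 1016 kg/m³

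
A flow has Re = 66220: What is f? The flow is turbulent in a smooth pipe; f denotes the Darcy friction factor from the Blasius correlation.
Formula: f = \frac{0.316}{Re^{0.25}}
f = 0.316/66220^0.25 = 0.0197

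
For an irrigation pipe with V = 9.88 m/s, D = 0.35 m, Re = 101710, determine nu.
Formula: Re = \frac{V D}{\nu}
Substituting knowns: 101710 = 9.88·0.35/nu
Solving for nu: nu = 9.88·0.35/101710 = 3.400e-05 m²/s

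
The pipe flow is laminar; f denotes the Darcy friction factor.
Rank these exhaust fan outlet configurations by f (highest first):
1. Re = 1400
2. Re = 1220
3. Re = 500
Case 1: f = 0.04571
Case 2: f = 0.05246
Case 3: f = 0.128
Ranking (highest first): 3, 2, 1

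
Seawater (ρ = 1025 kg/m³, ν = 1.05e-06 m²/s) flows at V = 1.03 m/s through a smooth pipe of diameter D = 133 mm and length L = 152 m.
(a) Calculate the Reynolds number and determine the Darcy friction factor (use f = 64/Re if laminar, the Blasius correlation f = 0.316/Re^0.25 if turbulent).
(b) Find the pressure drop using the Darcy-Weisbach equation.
(a) Re = V·D/ν = 1.03·0.133/1.05e-06 = 130470 → turbulent (Re > 4000); f = 0.316/Re^0.25 = 0.316/130470^0.25 = 0.016627 (Blasius is strictly valid for Re ≲ 1e5; used here as the smooth-pipe estimate the problem specifies)
(b) Darcy-Weisbach: ΔP = f·(L/D)·½ρV²/1000 = 0.016627·(152/0.133)·½·1025·1.03²/1000 = 10.33 kPa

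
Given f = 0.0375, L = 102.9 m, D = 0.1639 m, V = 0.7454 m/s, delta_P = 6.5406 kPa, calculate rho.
Formula: \Delta P = f \frac{L}{D} \frac{\rho V^2}{2}
Substituting knowns: 6.5406 = 0.0375·(102.9/0.1639)·0.5·rho·0.7454²/1000
Solving for rho: rho = (6.5406·1000)/(0.0375·(102.9/0.1639)·0.5·0.7454²) = 1000 kg/m³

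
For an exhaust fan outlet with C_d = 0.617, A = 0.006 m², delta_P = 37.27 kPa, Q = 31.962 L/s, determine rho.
Formula: Q = C_d A \sqrt{\frac{2 \Delta P}{\rho}}
Substituting knowns: 31.962 = 0.617·0.006·√(2·(37.27·1000)/rho)·1000
Solving for rho: rho = 2·(37.27·1000)/((31.962/1000)/(0.617·0.006))² = 1000 kg/m³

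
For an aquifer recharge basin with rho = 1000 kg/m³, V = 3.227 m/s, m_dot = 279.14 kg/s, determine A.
Formula: \dot{m} = \rho A V
Substituting knowns: 279.14 = 1000·A·3.227
Solving for A: A = 279.14/(1000·3.227) = 0.0865 m²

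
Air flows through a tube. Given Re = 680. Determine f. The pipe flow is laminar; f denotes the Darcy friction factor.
Formula: f = \frac{64}{Re}
f = 64/680 = 0.09412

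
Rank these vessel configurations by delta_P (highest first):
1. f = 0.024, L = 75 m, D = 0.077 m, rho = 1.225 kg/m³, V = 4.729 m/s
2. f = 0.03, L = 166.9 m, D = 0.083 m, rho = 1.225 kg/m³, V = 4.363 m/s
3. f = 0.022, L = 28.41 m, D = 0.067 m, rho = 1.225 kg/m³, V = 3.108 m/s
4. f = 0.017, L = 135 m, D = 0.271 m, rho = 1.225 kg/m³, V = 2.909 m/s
Case 1: delta_P = 0.3202 kPa
Case 2: delta_P = 0.7034 kPa
Case 3: delta_P = 0.05519 kPa
Case 4: delta_P = 0.04389 kPa
Ranking (highest first): 2, 1, 3, 4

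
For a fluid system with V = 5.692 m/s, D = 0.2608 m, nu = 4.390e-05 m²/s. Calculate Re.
Formula: Re = \frac{V D}{\nu}
Re = 5.692·0.2608/4.390e-05 = 33815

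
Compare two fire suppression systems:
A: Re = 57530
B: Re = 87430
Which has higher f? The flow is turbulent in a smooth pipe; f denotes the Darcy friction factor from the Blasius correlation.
f(A) = 0.0204, f(B) = 0.01838. Answer: A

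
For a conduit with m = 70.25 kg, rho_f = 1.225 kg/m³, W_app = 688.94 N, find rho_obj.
Formula: W_{app} = mg\left(1 - \frac{\rho_f}{\rho_{obj}}\right)
Substituting knowns: 688.94 = 70.25·9.81·(1 − 1.225/rho_obj)
Solving for rho_obj: rho_obj = 1.225/(1 − 688.94/(70.25·9.81)) = 3973 kg/m³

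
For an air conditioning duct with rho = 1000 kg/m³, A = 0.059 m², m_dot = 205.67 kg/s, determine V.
Formula: \dot{m} = \rho A V
Substituting knowns: 205.67 = 1000·0.059·V
Solving for V: V = 205.67/(1000·0.059) = 3.486 m/s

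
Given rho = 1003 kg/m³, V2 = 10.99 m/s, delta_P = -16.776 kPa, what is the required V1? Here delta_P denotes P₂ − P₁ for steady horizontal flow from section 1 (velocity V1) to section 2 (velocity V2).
Formula: \Delta P = \frac{1}{2} \rho (V_1^2 - V_2^2)
Substituting knowns: -16.776 = 0.5·1003·(V1² − 10.99²)/1000
Solving for V1: V1 = √(10.99² + 2·(-16.776·1000)/1003) = 9.345 m/s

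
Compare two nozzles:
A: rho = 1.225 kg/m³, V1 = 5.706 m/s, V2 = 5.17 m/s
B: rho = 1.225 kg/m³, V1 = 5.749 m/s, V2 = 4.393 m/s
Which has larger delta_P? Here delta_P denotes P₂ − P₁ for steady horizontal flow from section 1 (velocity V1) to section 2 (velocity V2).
delta_P(A) = 0.003571 kPa, delta_P(B) = 0.008423 kPa. Answer: B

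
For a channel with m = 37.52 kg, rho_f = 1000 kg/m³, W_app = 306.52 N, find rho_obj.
Formula: W_{app} = mg\left(1 - \frac{\rho_f}{\rho_{obj}}\right)
Substituting knowns: 306.52 = 37.52·9.81·(1 − 1000/rho_obj)
Solving for rho_obj: rho_obj = 1000/(1 − 306.52/(37.52·9.81)) = 5980 kg/m³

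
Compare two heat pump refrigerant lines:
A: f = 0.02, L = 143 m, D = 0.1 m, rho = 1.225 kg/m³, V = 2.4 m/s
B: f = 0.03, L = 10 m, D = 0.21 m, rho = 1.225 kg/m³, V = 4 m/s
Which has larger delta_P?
delta_P(A) = 0.1009 kPa, delta_P(B) = 0.014 kPa. Answer: A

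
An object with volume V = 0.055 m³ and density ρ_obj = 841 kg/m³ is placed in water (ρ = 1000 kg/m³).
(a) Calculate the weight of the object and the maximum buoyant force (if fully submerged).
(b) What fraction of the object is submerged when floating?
(a) W=rho_obj*g*V=841*9.81*0.055=453.8 N; F_B(max)=rho*g*V=1000*9.81*0.055=539.5 N
(b) Floating fraction=rho_obj/rho=841/1000=0.841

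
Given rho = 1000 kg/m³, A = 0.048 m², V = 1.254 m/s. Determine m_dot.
Formula: \dot{m} = \rho A V
m_dot = 1000·0.048·1.254 = 60.19 kg/s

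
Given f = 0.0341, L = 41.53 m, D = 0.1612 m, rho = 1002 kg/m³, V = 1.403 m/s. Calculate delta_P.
Formula: \Delta P = f \frac{L}{D} \frac{\rho V^2}{2}
delta_P = 0.0341·(41.53/0.1612)·0.5·1002·1.403²/1000 = 8.664 kPa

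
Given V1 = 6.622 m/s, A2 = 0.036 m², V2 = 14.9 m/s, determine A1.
Formula: V_2 = \frac{A_1 V_1}{A_2}
Substituting knowns: 14.9 = A1·6.622/0.036
Solving for A1: A1 = 14.9·0.036/6.622 = 0.081 m²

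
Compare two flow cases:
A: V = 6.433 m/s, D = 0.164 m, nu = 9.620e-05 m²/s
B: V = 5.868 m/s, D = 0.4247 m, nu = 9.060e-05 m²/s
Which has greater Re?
Re(A) = 10967, Re(B) = 27507. Answer: B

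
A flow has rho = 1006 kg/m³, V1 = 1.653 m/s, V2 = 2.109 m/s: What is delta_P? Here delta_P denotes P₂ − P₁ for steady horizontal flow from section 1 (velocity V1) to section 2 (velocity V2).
Formula: \Delta P = \frac{1}{2} \rho (V_1^2 - V_2^2)
delta_P = 0.5·1006·(1.653² − 2.109²)/1000 = -0.8629 kPa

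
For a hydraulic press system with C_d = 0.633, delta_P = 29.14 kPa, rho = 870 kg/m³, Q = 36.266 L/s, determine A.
Formula: Q = C_d A \sqrt{\frac{2 \Delta P}{\rho}}
Substituting knowns: 36.266 = 0.633·A·√(2·(29.14·1000)/870)·1000
Solving for A: A = (36.266/1000)/(0.633·√(2·(29.14·1000)/870)) = 0.007 m²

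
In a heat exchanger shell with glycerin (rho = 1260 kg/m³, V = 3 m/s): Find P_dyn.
Formula: P_{dyn} = \frac{1}{2} \rho V^2
P_dyn = 0.5·1260·3²/1000 = 5.67 kPa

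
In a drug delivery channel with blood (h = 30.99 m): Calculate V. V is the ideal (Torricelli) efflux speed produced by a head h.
Formula: V = \sqrt{2 g h}
V = √(2·9.81·30.99) = 24.66 m/s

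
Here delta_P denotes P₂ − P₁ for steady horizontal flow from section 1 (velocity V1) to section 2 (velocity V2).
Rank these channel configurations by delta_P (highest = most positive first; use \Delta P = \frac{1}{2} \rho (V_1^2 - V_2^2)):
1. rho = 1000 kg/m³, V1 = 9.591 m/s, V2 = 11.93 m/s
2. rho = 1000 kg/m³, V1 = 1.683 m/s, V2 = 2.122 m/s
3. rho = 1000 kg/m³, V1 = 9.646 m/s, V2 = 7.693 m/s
Case 1: delta_P = -25.17 kPa
Case 2: delta_P = -0.8352 kPa
Case 3: delta_P = 16.93 kPa
Ranking (highest first): 3, 2, 1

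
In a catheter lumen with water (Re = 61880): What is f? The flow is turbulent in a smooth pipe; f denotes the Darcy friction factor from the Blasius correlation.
Formula: f = \frac{0.316}{Re^{0.25}}
f = 0.316/61880^0.25 = 0.02004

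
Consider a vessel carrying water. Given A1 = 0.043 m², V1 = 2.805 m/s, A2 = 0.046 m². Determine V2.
Formula: V_2 = \frac{A_1 V_1}{A_2}
V2 = 0.043·2.805/0.046 = 2.622 m/s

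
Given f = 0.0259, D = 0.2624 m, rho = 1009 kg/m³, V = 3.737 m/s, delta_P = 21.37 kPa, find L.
Formula: \Delta P = f \frac{L}{D} \frac{\rho V^2}{2}
Substituting knowns: 21.37 = 0.0259·(L/0.2624)·0.5·1009·3.737²/1000
Solving for L: L = (21.37·1000)·0.2624/(0.0259·0.5·1009·3.737²) = 30.73 m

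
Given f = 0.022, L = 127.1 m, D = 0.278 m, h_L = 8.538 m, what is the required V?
Formula: h_L = f \frac{L}{D} \frac{V^2}{2g}
Substituting knowns: 8.538 = 0.022·(127.1/0.278)·V²/(2·9.81)
Solving for V: V = √(8.538·2·9.81/(0.022·(127.1/0.278))) = 4.081 m/s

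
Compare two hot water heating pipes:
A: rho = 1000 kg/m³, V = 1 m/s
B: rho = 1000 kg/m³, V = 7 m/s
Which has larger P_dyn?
P_dyn(A) = 0.5 kPa, P_dyn(B) = 24.5 kPa. Answer: B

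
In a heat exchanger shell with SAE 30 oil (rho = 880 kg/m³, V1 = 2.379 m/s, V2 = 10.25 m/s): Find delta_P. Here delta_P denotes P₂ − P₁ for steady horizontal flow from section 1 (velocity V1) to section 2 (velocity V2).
Formula: \Delta P = \frac{1}{2} \rho (V_1^2 - V_2^2)
delta_P = 0.5·880·(2.379² − 10.25²)/1000 = -43.74 kPa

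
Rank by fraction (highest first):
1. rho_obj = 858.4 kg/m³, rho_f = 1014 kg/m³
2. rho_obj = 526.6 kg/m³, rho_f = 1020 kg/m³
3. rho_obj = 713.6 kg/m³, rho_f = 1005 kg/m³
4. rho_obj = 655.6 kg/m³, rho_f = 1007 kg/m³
Case 1: fraction = 0.8465
Case 2: fraction = 0.5163
Case 3: fraction = 0.71
Case 4: fraction = 0.651
Ranking (highest first): 1, 3, 4, 2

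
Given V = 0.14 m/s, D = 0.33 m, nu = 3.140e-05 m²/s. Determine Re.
Formula: Re = \frac{V D}{\nu}
Re = 0.14·0.33/3.140e-05 = 1471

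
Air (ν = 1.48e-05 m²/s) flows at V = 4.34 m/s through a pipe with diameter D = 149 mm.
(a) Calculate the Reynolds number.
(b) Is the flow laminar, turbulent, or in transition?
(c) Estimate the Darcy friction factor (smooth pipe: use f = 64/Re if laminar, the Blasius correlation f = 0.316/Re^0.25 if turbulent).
(a) Re = V·D/ν = 4.34·0.149/1.48e-05 = 43693
(b) Flow regime: turbulent (Re > 4000)
(c) Friction factor: f = 0.316/Re^0.25 = 0.316/43693^0.25 = 0.02186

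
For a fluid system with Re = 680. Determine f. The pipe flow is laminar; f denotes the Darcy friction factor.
Formula: f = \frac{64}{Re}
f = 64/680 = 0.09412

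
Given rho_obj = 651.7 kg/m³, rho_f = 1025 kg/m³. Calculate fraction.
Formula: f_{sub} = \frac{\rho_{obj}}{\rho_f}
fraction = 651.7/1025 = 0.6358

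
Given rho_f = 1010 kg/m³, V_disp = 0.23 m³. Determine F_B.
Formula: F_B = \rho_f g V_{disp}
F_B = 1010·9.81·0.23 = 2279 N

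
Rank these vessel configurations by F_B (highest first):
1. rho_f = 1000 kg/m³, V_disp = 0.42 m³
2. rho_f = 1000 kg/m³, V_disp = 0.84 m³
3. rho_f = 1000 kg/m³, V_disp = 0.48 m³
Case 1: F_B = 4120 N
Case 2: F_B = 8240 N
Case 3: F_B = 4709 N
Ranking (highest first): 2, 3, 1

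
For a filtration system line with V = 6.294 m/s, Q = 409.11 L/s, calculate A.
Formula: Q = A V
Substituting knowns: 409.11 = A·6.294·1000
Solving for A: A = (409.11/1000)/6.294 = 0.065 m²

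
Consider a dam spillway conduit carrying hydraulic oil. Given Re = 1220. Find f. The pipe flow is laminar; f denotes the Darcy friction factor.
Formula: f = \frac{64}{Re}
f = 64/1220 = 0.05246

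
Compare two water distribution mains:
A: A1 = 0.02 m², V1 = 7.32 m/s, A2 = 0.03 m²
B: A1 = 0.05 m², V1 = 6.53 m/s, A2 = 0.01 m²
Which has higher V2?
V2(A) = 4.88 m/s, V2(B) = 32.65 m/s. Answer: B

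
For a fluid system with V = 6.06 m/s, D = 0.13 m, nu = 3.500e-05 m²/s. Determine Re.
Formula: Re = \frac{V D}{\nu}
Re = 6.06·0.13/3.500e-05 = 22509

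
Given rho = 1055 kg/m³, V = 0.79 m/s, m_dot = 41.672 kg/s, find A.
Formula: \dot{m} = \rho A V
Substituting knowns: 41.672 = 1055·A·0.79
Solving for A: A = 41.672/(1055·0.79) = 0.05 m²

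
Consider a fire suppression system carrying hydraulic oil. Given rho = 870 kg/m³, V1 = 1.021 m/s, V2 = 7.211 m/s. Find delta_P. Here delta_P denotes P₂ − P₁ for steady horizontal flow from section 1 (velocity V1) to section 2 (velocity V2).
Formula: \Delta P = \frac{1}{2} \rho (V_1^2 - V_2^2)
delta_P = 0.5·870·(1.021² − 7.211²)/1000 = -22.17 kPa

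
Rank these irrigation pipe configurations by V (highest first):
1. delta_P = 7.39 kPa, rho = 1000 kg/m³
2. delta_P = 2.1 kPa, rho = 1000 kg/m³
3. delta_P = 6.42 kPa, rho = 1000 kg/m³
Case 1: V = 3.844 m/s
Case 2: V = 2.049 m/s
Case 3: V = 3.583 m/s
Ranking (highest first): 1, 3, 2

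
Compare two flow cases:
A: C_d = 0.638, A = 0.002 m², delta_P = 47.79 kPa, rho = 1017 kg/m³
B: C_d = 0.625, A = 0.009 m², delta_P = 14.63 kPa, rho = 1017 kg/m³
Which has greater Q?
Q(A) = 12.37 L/s, Q(B) = 30.17 L/s. Answer: B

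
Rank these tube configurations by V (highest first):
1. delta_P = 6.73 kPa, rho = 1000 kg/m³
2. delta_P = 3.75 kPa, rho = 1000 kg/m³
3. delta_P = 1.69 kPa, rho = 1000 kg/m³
Case 1: V = 3.669 m/s
Case 2: V = 2.739 m/s
Case 3: V = 1.838 m/s
Ranking (highest first): 1, 2, 3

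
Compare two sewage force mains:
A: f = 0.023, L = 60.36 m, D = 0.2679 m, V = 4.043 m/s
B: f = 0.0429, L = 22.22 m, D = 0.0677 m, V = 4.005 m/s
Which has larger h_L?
h_L(A) = 4.317 m, h_L(B) = 11.51 m. Answer: B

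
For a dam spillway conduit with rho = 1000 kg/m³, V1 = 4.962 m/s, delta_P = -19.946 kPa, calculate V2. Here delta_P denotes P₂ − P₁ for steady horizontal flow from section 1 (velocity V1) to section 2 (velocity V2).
Formula: \Delta P = \frac{1}{2} \rho (V_1^2 - V_2^2)
Substituting knowns: -19.946 = 0.5·1000·(4.962² − V2²)/1000
Solving for V2: V2 = √(4.962² − 2·(-19.946·1000)/1000) = 8.032 m/s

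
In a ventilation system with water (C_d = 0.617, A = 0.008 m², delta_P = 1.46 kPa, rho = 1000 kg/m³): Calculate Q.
Formula: Q = C_d A \sqrt{\frac{2 \Delta P}{\rho}}
Q = 0.617·0.008·√(2·(1.46·1000)/1000)·1000 = 8.435 L/s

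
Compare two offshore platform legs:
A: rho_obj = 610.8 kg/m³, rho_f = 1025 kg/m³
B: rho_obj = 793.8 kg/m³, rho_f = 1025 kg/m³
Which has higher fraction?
fraction(A) = 0.5959, fraction(B) = 0.7744. Answer: B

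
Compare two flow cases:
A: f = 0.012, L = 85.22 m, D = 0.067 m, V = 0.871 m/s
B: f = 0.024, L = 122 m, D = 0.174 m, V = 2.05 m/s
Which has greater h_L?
h_L(A) = 0.5902 m, h_L(B) = 3.604 m. Answer: B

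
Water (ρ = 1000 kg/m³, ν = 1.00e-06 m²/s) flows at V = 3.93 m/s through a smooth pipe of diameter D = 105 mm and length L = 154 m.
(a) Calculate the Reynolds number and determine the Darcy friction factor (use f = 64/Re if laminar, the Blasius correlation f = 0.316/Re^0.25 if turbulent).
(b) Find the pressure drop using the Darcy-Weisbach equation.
(a) Re = V·D/ν = 3.93·0.105/1.00e-06 = 412650 → turbulent (Re > 4000); f = 0.316/Re^0.25 = 0.316/412650^0.25 = 0.012468 (Blasius is strictly valid for Re ≲ 1e5; used here as the smooth-pipe estimate the problem specifies)
(b) Darcy-Weisbach: ΔP = f·(L/D)·½ρV²/1000 = 0.012468·(154/0.105)·½·1000·3.93²/1000 = 141.2 kPa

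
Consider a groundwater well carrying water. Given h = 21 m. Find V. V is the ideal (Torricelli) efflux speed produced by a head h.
Formula: V = \sqrt{2 g h}
V = √(2·9.81·21) = 20.3 m/s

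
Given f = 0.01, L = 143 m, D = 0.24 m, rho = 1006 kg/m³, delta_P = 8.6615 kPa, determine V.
Formula: \Delta P = f \frac{L}{D} \frac{\rho V^2}{2}
Substituting knowns: 8.6615 = 0.01·(143/0.24)·0.5·1006·V²/1000
Solving for V: V = √((8.6615·1000)/(0.01·(143/0.24)·0.5·1006)) = 1.7 m/s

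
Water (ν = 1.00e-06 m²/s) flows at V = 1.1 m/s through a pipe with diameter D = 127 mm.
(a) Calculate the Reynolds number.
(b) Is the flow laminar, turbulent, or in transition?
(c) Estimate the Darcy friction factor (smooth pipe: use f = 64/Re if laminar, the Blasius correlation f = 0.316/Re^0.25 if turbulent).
(a) Re = V·D/ν = 1.1·0.127/1.00e-06 = 139700
(b) Flow regime: turbulent (Re > 4000)
(c) Friction factor: f = 0.316/Re^0.25 = 0.316/139700^0.25 = 0.01635 (Blasius is strictly valid for Re ≲ 1e5; used here as the smooth-pipe estimate the problem specifies)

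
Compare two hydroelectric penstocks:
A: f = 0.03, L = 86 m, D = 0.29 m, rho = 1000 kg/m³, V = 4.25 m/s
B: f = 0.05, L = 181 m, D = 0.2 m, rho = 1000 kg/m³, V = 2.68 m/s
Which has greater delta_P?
delta_P(A) = 80.35 kPa, delta_P(B) = 162.5 kPa. Answer: B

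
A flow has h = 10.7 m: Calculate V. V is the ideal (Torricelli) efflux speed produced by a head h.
Formula: V = \sqrt{2 g h}
V = √(2·9.81·10.7) = 14.49 m/s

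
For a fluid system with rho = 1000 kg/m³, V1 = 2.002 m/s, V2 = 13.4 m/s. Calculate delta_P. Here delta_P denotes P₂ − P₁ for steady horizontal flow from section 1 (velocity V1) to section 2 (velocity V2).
Formula: \Delta P = \frac{1}{2} \rho (V_1^2 - V_2^2)
delta_P = 0.5·1000·(2.002² − 13.4²)/1000 = -87.78 kPa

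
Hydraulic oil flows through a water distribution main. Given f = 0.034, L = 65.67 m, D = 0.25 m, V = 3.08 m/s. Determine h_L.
Formula: h_L = f \frac{L}{D} \frac{V^2}{2g}
h_L = 0.034·(65.67/0.25)·3.08²/(2·9.81) = 4.318 m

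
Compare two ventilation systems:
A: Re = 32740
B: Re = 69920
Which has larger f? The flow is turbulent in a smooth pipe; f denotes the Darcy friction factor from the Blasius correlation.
f(A) = 0.02349, f(B) = 0.01943. Answer: A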